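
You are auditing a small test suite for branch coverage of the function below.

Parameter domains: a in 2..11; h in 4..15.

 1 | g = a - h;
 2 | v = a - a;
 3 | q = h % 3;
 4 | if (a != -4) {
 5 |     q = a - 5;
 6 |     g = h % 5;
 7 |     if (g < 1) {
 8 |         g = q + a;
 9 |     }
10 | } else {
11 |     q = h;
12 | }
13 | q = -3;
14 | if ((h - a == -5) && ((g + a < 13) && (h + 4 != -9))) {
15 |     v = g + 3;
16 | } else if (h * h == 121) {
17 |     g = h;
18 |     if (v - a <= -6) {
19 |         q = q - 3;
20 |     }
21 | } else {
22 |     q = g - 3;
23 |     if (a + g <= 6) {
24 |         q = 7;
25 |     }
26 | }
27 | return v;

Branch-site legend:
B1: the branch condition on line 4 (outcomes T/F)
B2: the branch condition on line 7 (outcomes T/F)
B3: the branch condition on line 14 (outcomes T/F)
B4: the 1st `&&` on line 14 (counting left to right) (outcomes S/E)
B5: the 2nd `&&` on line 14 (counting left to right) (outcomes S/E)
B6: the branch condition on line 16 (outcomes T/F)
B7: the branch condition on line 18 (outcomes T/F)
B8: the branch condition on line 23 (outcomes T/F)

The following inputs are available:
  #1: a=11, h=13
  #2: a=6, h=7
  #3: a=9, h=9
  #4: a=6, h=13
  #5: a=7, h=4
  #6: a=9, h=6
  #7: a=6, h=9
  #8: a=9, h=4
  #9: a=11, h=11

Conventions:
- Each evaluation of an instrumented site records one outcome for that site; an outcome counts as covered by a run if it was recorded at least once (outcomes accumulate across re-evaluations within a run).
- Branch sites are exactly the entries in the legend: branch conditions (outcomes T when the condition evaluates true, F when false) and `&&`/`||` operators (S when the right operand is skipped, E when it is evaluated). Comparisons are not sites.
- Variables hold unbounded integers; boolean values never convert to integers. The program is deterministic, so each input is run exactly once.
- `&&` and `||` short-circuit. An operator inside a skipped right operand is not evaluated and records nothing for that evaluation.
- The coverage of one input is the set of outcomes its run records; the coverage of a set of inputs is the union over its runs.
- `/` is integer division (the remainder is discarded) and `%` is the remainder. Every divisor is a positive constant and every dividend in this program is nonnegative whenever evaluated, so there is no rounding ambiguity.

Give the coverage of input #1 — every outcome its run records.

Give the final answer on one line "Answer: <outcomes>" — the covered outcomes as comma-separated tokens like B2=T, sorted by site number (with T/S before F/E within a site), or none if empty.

Running input #1 (a=11, h=13), event by event:
  B1->T, B2->F, B4->S, B3->F, B6->F, B8->F
collecting distinct outcomes: B1=T, B2=F, B3=F, B4=S, B6=F, B8=F

Answer: B1=T, B2=F, B3=F, B4=S, B6=F, B8=F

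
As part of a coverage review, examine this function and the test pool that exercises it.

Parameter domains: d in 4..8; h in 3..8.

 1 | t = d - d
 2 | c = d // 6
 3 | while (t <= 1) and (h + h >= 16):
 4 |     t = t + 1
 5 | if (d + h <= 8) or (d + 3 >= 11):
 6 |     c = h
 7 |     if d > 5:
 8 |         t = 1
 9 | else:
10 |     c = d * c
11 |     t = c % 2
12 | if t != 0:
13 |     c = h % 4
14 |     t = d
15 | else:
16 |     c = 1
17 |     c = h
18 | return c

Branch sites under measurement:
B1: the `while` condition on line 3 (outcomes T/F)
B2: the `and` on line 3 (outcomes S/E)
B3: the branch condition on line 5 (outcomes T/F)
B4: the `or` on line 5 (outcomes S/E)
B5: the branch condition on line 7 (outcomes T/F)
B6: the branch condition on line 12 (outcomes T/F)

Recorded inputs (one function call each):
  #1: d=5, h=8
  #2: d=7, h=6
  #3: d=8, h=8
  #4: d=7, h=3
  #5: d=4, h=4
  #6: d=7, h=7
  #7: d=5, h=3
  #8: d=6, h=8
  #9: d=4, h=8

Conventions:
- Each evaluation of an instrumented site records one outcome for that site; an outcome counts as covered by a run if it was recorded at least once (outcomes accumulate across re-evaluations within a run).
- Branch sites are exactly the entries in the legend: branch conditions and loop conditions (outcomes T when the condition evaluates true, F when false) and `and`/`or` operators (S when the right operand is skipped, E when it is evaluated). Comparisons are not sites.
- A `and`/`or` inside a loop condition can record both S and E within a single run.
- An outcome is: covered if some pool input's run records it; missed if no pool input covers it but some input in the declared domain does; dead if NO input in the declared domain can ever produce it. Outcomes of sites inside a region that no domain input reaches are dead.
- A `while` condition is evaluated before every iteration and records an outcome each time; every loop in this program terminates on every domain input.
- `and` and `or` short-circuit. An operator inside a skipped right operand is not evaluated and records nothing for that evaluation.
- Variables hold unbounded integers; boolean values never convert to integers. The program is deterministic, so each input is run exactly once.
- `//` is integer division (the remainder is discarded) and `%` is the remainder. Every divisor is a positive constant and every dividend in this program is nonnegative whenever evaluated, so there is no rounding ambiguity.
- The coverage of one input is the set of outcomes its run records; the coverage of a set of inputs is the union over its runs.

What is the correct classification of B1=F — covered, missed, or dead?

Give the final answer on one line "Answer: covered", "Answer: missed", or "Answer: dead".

B1=F is recorded by pool input(s) 1, 2, 3, 4, 5, 6, 7, 8, 9 -> covered

Answer: covered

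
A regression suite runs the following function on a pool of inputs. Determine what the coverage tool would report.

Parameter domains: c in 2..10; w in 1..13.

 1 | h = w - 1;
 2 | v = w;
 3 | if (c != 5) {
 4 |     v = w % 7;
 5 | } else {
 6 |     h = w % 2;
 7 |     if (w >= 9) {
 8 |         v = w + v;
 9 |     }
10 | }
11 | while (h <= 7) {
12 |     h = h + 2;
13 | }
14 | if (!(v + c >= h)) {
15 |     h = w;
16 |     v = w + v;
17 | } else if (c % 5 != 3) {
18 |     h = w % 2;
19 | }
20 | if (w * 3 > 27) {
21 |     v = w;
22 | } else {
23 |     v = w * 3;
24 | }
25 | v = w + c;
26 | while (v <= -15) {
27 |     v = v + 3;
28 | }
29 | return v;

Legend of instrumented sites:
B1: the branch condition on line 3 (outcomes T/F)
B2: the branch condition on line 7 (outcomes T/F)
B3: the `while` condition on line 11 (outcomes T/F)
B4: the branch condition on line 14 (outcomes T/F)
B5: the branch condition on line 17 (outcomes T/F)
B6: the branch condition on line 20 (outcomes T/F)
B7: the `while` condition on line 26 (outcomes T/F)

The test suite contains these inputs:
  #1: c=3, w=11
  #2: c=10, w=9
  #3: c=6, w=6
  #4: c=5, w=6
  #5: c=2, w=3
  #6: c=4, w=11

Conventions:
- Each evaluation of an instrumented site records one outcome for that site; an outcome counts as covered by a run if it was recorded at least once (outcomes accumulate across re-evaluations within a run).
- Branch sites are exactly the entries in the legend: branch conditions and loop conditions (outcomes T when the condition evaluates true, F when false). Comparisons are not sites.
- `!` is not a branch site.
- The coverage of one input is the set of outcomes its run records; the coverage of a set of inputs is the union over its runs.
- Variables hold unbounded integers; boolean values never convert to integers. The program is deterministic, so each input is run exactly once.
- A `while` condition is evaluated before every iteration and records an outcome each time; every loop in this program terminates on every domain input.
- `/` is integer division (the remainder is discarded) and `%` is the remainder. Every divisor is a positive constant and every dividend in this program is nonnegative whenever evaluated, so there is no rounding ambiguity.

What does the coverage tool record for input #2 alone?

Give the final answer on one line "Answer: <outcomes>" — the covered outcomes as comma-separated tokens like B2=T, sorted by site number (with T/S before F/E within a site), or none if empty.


Running input #2 (c=10, w=9), event by event:
  B1->T, B3->F, B4->F, B5->T, B6->F, B7->F
deduplicating events, the covered set is: B1=T, B3=F, B4=F, B5=T, B6=F, B7=F
Answer: B1=T, B3=F, B4=F, B5=T, B6=F, B7=F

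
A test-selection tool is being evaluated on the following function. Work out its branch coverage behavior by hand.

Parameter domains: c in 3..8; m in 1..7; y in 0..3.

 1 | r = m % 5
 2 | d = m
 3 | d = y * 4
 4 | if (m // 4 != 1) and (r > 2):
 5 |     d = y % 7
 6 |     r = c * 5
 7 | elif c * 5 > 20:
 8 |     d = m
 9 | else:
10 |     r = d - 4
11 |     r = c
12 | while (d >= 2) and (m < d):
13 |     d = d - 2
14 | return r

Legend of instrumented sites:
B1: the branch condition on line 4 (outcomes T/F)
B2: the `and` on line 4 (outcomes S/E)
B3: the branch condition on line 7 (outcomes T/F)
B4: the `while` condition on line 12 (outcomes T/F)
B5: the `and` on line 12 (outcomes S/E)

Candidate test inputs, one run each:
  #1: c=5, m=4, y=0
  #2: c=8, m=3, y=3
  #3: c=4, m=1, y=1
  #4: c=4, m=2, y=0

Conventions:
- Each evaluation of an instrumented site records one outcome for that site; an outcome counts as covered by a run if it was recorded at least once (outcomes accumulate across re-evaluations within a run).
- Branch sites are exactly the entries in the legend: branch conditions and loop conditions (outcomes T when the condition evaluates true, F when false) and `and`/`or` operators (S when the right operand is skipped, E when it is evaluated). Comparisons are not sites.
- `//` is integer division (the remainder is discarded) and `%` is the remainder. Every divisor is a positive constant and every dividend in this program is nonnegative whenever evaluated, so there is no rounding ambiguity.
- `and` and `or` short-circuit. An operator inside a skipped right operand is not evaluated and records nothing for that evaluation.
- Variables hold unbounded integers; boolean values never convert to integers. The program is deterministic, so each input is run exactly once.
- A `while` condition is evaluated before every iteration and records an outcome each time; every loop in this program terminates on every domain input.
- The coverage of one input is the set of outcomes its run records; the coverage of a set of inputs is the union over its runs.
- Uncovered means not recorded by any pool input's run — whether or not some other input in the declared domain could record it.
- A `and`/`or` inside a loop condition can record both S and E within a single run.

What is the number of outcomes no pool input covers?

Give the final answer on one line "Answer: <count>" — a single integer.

run #1 (c=5, m=4, y=0) records B1=F, B2=S, B3=T, B4=F, B5=E
run #2 (c=8, m=3, y=3) records B1=T, B2=E, B4=F, B5=E
run #3 (c=4, m=1, y=1) records B1=F, B2=E, B3=F, B4=T, B4=F, B5=S, B5=E
run #4 (c=4, m=2, y=0) records B1=F, B2=E, B3=F, B4=F, B5=S
union over the pool: B1=T, B1=F, B2=S, B2=E, B3=T, B3=F, B4=T, B4=F, B5=S, B5=E
uncovered (0 of 10): none

Answer: 0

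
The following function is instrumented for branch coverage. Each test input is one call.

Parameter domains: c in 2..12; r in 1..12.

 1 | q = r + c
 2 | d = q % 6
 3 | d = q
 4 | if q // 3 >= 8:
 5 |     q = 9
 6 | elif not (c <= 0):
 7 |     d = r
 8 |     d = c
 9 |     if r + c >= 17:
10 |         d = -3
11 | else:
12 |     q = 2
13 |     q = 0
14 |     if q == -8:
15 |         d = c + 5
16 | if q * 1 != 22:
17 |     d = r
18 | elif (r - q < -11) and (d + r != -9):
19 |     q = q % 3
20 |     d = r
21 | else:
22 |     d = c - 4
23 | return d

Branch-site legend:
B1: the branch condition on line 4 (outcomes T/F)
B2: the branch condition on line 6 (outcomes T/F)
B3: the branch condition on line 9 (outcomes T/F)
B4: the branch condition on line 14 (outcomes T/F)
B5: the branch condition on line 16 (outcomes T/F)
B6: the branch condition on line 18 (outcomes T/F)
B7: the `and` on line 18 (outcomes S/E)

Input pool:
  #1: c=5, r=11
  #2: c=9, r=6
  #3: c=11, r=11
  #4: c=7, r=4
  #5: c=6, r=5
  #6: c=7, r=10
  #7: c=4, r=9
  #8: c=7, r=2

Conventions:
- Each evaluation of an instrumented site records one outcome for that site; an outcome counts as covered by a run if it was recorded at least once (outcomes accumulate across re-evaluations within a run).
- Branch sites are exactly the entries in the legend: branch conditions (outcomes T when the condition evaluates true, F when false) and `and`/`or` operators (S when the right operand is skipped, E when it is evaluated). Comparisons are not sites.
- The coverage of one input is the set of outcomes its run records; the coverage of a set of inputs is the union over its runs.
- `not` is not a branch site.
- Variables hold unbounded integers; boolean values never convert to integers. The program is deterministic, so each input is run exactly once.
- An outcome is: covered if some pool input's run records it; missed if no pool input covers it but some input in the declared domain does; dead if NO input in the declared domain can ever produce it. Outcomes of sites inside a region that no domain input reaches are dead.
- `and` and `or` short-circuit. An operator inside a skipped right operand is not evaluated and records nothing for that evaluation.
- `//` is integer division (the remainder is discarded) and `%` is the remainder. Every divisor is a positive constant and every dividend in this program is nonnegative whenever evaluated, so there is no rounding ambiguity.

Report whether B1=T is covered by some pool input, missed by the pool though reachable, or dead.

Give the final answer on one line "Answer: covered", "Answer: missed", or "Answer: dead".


no pool input records B1=T
but domain input (c=12, r=12) does record it -> reachable, so missed
Answer: missed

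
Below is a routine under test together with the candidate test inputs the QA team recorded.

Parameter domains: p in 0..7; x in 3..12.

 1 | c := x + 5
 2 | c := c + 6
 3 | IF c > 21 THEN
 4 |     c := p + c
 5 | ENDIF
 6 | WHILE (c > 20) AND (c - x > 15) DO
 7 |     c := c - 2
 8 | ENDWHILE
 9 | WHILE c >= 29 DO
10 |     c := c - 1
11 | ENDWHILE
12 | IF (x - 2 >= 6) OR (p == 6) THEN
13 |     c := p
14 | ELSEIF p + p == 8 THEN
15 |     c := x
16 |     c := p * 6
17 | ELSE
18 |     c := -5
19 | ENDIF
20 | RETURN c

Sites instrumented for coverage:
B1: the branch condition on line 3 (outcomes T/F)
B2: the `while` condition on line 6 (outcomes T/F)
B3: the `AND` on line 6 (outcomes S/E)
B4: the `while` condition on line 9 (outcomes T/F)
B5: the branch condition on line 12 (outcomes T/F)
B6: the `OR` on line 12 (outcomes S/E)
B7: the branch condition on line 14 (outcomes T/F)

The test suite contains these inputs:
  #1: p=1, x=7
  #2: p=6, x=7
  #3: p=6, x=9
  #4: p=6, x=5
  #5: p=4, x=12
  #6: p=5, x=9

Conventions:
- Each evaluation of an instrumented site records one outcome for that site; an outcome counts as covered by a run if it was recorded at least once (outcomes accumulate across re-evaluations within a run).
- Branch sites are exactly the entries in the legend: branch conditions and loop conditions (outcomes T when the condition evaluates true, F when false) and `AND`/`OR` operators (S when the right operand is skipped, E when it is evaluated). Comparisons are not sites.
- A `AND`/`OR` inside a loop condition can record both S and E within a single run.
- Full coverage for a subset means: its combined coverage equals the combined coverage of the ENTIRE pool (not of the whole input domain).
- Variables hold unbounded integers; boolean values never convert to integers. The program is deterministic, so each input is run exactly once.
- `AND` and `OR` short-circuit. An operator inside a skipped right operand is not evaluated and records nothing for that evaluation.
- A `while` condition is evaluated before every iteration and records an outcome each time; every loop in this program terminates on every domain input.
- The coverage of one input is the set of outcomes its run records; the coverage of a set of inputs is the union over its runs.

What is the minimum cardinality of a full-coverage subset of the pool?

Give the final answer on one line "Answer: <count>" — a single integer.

input #1, p=1, x=7: events B1->F, B3->S, B2->F, B4->F, B6->E, B5->F, B7->F; outcomes B1=F, B2=F, B3=S, B4=F, B5=F, B6=E, B7=F
input #2, p=6, x=7: events B1->F, B3->S, B2->F, B4->F, B6->E, B5->T; outcomes B1=F, B2=F, B3=S, B4=F, B5=T, B6=E
input #3, p=6, x=9: events B1->F, B3->S, B2->F, B4->F, B6->S, B5->T; outcomes B1=F, B2=F, B3=S, B4=F, B5=T, B6=S
input #4, p=6, x=5: events B1->F, B3->S, B2->F, B4->F, B6->E, B5->T; outcomes B1=F, B2=F, B3=S, B4=F, B5=T, B6=E
input #5, p=4, x=12: events B1->T, B3->E, B2->F, B4->F, B6->S, B5->T; outcomes B1=T, B2=F, B3=E, B4=F, B5=T, B6=S
input #6, p=5, x=9: events B1->F, B3->S, B2->F, B4->F, B6->S, B5->T; outcomes B1=F, B2=F, B3=S, B4=F, B5=T, B6=S
together the pool reaches 11 outcomes: B1=T, B1=F, B2=F, B3=S, B3=E, B4=F, B5=T, B5=F, B6=S, B6=E, B7=F
size 1 is not enough: best union over all size-1 subsets is 7/11
the canonical winner is {1, 5}: size 2, full 11-outcome coverage, earliest index list among size-2 covers

Answer: 2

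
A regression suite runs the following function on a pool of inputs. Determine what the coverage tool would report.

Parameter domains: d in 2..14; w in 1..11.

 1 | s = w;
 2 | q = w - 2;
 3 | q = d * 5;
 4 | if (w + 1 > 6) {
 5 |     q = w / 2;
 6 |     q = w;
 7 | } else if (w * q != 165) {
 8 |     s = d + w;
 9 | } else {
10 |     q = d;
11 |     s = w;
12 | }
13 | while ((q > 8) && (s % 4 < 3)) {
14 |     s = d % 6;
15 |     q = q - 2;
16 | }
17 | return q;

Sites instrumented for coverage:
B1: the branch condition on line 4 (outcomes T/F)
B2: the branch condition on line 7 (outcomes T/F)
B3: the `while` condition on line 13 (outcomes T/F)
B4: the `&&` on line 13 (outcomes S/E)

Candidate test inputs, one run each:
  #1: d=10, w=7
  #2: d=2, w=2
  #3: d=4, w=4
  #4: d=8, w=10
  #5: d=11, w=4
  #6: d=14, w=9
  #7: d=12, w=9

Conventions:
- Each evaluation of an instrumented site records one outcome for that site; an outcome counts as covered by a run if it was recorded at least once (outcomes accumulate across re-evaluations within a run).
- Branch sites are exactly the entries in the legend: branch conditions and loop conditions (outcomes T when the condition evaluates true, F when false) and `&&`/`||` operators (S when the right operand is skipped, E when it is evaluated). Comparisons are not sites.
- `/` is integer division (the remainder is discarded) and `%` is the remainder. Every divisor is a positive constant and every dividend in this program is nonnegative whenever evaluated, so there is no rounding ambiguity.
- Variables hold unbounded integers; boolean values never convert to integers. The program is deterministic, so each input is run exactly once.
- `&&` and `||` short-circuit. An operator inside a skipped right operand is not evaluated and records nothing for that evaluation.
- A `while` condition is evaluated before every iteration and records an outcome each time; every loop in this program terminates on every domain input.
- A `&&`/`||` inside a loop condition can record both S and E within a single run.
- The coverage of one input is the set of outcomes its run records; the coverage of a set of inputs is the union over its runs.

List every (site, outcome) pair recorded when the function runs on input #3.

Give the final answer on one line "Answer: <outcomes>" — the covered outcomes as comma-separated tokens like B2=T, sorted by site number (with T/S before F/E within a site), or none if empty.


Running input #3 (d=4, w=4), event by event:
  B1->F, B2->T, B4->E, B3->T, B4->E, B3->T, B4->E, B3->T, B4->E, B3->T
  B4->E, B3->T, B4->E, B3->T, B4->S, B3->F
as a set, this run covers: B1=F, B2=T, B3=T, B3=F, B4=S, B4=E
Answer: B1=F, B2=T, B3=T, B3=F, B4=S, B4=E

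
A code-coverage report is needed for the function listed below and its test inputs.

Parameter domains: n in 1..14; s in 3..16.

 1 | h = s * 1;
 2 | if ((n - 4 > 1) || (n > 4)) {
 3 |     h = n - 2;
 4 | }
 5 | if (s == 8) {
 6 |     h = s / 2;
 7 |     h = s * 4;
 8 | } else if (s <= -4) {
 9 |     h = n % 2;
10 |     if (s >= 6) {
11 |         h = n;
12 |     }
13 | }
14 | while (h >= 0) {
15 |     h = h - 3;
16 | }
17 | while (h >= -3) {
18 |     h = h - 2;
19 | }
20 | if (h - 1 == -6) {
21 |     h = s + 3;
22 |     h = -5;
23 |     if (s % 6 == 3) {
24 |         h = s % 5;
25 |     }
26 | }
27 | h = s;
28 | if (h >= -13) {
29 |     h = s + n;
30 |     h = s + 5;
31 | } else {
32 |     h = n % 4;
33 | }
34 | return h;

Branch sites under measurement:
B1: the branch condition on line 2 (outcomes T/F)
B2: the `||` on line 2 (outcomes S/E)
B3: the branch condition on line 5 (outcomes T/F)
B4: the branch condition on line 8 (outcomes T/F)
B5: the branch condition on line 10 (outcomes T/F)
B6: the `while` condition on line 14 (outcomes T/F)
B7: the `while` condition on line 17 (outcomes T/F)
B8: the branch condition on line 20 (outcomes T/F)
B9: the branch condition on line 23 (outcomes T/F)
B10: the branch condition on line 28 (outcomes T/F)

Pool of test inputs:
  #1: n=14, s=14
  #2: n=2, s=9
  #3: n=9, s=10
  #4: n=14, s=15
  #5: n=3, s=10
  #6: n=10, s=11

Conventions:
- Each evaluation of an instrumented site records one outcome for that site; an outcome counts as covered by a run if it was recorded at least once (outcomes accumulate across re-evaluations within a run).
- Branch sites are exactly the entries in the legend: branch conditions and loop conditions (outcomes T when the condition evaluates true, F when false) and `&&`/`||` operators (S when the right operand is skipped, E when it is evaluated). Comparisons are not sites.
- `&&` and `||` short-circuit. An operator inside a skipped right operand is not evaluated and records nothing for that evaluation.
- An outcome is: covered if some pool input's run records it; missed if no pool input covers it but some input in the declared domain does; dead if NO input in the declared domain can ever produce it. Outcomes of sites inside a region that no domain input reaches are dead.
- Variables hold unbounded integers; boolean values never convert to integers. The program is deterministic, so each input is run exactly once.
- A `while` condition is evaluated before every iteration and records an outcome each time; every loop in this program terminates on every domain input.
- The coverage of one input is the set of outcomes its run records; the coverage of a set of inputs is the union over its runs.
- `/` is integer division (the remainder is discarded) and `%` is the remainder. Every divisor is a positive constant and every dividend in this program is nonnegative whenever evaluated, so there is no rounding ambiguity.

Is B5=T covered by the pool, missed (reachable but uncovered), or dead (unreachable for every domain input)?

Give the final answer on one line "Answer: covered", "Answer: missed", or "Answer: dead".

no pool input records B5=T
checking all 196 inputs in the declared domain: B5=T is never recorded -> dead

Answer: dead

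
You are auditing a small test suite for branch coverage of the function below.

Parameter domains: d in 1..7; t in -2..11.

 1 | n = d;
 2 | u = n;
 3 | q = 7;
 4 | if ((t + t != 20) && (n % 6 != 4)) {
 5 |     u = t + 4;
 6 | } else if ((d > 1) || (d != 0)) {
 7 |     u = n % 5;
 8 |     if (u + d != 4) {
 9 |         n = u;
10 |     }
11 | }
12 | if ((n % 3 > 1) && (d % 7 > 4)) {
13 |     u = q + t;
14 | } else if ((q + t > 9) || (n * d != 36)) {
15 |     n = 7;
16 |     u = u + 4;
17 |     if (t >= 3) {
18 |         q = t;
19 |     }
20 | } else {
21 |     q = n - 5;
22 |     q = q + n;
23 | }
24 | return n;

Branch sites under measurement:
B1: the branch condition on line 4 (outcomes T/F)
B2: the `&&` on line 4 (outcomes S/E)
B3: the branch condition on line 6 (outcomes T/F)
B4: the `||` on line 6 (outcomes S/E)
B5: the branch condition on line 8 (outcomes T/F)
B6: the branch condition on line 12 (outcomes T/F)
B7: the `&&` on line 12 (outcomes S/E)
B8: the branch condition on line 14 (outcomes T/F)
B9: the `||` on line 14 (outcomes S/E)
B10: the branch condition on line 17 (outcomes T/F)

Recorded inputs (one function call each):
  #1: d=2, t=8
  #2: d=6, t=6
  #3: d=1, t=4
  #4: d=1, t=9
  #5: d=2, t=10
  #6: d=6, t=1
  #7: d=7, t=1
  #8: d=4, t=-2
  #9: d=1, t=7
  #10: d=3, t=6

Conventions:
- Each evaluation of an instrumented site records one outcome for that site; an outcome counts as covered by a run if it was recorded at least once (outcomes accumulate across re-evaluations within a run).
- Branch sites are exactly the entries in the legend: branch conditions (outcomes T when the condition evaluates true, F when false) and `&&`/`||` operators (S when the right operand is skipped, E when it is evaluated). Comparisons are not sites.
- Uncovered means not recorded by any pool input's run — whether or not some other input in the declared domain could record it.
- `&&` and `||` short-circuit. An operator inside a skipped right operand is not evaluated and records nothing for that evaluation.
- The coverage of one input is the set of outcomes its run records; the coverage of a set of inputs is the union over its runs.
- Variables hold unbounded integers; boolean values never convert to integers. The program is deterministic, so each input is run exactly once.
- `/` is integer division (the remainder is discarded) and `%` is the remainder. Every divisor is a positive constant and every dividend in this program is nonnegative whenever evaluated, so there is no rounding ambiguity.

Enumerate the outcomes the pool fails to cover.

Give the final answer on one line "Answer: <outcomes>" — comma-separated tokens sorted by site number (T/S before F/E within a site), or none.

input #1, d=2, t=8: events B2->E, B1->T, B7->E, B6->F, B9->S, B8->T, B10->T; outcomes B1=T, B2=E, B6=F, B7=E, B8=T, B9=S, B10=T
input #2, d=6, t=6: events B2->E, B1->T, B7->S, B6->F, B9->S, B8->T, B10->T; outcomes B1=T, B2=E, B6=F, B7=S, B8=T, B9=S, B10=T
input #3, d=1, t=4: events B2->E, B1->T, B7->S, B6->F, B9->S, B8->T, B10->T; outcomes B1=T, B2=E, B6=F, B7=S, B8=T, B9=S, B10=T
input #4, d=1, t=9: events B2->E, B1->T, B7->S, B6->F, B9->S, B8->T, B10->T; outcomes B1=T, B2=E, B6=F, B7=S, B8=T, B9=S, B10=T
input #5, d=2, t=10: events B2->S, B1->F, B4->S, B3->T, B5->F, B7->E, B6->F, B9->S, B8->T, B10->T; outcomes B1=F, B2=S, B3=T, B4=S, B5=F, B6=F, B7=E, B8=T, B9=S, B10=T
input #6, d=6, t=1: events B2->E, B1->T, B7->S, B6->F, B9->E, B8->F; outcomes B1=T, B2=E, B6=F, B7=S, B8=F, B9=E
input #7, d=7, t=1: events B2->E, B1->T, B7->S, B6->F, B9->E, B8->T, B10->F; outcomes B1=T, B2=E, B6=F, B7=S, B8=T, B9=E, B10=F
input #8, d=4, t=-2: events B2->E, B1->F, B4->S, B3->T, B5->T, B7->S, B6->F, B9->E, B8->T, B10->F; outcomes B1=F, B2=E, B3=T, B4=S, B5=T, B6=F, B7=S, B8=T, B9=E, B10=F
input #9, d=1, t=7: events B2->E, B1->T, B7->S, B6->F, B9->S, B8->T, B10->T; outcomes B1=T, B2=E, B6=F, B7=S, B8=T, B9=S, B10=T
input #10, d=3, t=6: events B2->E, B1->T, B7->S, B6->F, B9->S, B8->T, B10->T; outcomes B1=T, B2=E, B6=F, B7=S, B8=T, B9=S, B10=T
union over the pool: B1=T, B1=F, B2=S, B2=E, B3=T, B4=S, B5=T, B5=F, B6=F, B7=S, B7=E, B8=T, B8=F, B9=S, B9=E, B10=T, B10=F
uncovered (3 of 20): B3=F, B4=E, B6=T

Answer: B3=F, B4=E, B6=T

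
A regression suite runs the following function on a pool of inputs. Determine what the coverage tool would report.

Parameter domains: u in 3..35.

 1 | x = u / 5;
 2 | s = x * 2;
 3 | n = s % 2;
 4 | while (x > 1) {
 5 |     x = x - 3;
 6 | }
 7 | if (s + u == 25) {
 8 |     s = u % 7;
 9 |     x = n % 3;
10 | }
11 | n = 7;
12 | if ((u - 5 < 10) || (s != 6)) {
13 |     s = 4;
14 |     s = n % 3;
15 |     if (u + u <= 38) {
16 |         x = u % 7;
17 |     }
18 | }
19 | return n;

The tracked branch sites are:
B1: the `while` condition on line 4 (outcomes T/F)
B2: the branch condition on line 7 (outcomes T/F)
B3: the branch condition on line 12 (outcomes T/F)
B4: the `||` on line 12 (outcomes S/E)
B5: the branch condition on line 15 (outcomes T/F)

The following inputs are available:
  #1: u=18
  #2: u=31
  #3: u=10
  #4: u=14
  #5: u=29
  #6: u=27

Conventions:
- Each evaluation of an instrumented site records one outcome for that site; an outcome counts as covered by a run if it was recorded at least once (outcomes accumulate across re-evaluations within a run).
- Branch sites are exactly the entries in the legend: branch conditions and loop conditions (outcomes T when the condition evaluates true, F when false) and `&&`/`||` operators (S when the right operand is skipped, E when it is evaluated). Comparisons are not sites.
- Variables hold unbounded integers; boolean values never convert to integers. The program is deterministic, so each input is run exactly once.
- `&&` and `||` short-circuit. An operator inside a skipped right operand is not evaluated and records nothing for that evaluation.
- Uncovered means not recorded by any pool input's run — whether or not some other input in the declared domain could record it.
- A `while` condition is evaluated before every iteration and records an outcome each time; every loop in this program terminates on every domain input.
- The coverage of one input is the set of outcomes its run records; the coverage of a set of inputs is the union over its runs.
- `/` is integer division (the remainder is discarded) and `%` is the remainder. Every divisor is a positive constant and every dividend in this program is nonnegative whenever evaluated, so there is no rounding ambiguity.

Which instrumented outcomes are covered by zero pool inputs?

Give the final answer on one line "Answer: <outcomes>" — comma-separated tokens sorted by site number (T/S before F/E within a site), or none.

input #1, u=18: outcomes B1=T, B1=F, B2=F, B3=F, B4=E
input #2, u=31: outcomes B1=T, B1=F, B2=F, B3=T, B4=E, B5=F
input #3, u=10: outcomes B1=T, B1=F, B2=F, B3=T, B4=S, B5=T
input #4, u=14: outcomes B1=T, B1=F, B2=F, B3=T, B4=S, B5=T
input #5, u=29: outcomes B1=T, B1=F, B2=F, B3=T, B4=E, B5=F
input #6, u=27: outcomes B1=T, B1=F, B2=F, B3=T, B4=E, B5=F
union over the pool: B1=T, B1=F, B2=F, B3=T, B3=F, B4=S, B4=E, B5=T, B5=F
uncovered (1 of 10): B2=T

Answer: B2=T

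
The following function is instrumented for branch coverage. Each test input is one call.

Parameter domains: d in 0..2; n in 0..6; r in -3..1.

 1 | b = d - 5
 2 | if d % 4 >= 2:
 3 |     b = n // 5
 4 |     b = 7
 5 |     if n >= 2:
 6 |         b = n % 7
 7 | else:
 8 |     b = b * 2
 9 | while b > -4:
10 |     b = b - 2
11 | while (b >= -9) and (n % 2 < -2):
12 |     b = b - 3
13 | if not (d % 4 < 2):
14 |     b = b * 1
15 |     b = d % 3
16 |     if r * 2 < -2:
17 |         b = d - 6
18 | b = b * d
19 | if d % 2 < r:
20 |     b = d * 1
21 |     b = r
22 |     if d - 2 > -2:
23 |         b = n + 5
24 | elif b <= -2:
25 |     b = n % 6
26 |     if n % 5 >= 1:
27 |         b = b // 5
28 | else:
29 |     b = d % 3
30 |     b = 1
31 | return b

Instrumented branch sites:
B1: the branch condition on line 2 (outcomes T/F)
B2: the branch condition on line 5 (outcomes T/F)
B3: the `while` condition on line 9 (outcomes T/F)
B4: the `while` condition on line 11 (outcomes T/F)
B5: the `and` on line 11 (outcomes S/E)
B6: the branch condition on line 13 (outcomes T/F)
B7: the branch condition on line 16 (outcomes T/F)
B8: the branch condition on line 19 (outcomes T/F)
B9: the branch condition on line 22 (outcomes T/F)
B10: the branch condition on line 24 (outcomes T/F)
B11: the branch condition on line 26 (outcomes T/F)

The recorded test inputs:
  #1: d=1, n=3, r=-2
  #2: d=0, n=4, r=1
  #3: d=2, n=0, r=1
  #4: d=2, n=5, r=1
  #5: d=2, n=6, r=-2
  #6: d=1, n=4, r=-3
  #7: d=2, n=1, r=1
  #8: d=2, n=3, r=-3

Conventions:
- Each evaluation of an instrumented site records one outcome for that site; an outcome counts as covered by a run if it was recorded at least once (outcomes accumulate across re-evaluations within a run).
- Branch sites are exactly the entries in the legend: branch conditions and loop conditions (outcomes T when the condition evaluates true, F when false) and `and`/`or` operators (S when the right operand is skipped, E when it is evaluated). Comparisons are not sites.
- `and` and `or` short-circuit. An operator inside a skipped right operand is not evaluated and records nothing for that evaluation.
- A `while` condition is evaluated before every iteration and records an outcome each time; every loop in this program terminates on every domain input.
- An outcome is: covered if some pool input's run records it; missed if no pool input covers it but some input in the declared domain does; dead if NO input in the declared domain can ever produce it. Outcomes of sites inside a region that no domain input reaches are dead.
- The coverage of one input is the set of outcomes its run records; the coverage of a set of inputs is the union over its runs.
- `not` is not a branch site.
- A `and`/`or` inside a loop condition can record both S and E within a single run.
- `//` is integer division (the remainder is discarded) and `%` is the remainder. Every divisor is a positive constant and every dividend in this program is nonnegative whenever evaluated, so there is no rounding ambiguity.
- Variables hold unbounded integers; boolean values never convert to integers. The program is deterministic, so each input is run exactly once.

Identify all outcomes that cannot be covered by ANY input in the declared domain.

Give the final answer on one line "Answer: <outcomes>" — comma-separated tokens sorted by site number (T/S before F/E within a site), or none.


checking every outcome against all 105 domain inputs:
  B4=T: never recorded by any domain input -> dead
  reachable outcomes have witnesses, e.g. B1=T (e.g. d=2, n=0, r=-3), B1=F (e.g. d=0, n=0, r=-3), B2=T (e.g. d=2, n=2, r=-3), B2=F (e.g. d=2, n=0, r=-3)
Answer: B4=T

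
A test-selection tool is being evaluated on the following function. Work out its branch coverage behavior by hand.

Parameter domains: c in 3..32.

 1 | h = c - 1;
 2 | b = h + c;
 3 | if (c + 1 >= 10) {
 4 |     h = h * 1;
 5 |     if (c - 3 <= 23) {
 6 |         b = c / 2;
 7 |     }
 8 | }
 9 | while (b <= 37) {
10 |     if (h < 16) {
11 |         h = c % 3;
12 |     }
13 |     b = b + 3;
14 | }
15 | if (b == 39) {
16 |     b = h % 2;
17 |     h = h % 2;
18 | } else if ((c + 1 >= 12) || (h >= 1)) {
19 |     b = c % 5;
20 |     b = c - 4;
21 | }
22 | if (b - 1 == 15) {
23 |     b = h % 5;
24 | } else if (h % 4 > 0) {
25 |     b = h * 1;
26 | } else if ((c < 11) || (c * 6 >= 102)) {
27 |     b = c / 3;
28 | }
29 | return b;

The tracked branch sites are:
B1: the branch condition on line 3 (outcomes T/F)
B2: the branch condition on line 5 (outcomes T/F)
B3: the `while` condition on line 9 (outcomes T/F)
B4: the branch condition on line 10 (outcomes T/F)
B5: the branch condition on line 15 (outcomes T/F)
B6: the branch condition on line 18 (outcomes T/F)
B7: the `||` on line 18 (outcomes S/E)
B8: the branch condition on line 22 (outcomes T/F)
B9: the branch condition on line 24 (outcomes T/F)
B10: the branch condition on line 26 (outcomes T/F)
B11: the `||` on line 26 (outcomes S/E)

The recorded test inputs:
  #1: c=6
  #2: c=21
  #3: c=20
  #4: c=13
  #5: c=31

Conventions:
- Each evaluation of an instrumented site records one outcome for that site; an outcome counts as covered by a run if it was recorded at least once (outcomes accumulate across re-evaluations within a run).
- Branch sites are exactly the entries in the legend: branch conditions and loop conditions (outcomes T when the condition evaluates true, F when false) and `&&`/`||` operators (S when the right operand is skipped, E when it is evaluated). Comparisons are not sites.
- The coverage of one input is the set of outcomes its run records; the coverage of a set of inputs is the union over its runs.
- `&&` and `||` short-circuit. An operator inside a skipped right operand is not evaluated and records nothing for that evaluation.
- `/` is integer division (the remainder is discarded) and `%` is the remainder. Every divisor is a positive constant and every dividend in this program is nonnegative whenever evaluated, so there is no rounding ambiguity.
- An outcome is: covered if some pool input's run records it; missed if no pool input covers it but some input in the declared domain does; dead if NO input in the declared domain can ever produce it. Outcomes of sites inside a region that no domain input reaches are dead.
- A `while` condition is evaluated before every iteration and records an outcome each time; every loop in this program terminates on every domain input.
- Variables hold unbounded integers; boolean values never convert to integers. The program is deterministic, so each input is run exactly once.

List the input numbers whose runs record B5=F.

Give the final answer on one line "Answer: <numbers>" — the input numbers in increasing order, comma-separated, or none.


input #1 (c=6): covers B5=F
input #2 (c=21): covers B5=F
input #3 (c=20): covers B5=F
input #4 (c=13): misses B5=F
input #5 (c=31): covers B5=F
Answer: 1, 2, 3, 5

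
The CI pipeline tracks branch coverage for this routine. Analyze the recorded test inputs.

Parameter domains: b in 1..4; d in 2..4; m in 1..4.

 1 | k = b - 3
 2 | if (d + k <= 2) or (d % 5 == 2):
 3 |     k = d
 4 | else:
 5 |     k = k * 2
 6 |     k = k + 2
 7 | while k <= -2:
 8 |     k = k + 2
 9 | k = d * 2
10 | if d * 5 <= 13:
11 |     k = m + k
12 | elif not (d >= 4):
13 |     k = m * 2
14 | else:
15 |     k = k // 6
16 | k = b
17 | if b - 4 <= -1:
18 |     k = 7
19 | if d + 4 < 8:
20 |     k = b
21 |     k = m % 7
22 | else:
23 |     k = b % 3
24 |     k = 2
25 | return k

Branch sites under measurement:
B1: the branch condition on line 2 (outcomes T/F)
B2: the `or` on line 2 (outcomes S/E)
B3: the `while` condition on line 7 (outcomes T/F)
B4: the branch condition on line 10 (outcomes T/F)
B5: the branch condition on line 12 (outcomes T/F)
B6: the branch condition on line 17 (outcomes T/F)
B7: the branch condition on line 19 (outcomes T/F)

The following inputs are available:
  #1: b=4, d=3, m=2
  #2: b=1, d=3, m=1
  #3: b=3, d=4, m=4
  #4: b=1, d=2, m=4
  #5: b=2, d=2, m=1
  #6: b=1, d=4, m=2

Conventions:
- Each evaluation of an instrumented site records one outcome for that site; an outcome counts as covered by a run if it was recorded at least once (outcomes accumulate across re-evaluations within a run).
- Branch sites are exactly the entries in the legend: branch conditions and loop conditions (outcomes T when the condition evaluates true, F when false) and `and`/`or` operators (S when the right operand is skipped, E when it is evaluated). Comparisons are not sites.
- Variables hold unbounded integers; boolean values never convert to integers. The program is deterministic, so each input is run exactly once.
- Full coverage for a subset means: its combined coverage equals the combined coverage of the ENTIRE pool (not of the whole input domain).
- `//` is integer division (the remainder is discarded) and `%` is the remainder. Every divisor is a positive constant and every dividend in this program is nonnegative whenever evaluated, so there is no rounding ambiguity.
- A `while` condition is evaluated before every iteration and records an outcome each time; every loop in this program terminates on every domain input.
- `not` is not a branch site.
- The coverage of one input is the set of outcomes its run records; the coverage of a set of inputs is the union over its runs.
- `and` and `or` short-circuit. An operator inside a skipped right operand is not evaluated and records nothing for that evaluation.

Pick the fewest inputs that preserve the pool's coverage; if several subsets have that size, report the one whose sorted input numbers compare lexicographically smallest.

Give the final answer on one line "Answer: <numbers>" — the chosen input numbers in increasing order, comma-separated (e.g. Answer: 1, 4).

run #1 (b=4, d=3, m=2) runs B2->E, B1->F, B3->F, B4->F, B5->T, B6->F, B7->T; records B1=F, B2=E, B3=F, B4=F, B5=T, B6=F, B7=T
run #2 (b=1, d=3, m=1) runs B2->S, B1->T, B3->F, B4->F, B5->T, B6->T, B7->T; records B1=T, B2=S, B3=F, B4=F, B5=T, B6=T, B7=T
run #3 (b=3, d=4, m=4) runs B2->E, B1->F, B3->F, B4->F, B5->F, B6->T, B7->F; records B1=F, B2=E, B3=F, B4=F, B5=F, B6=T, B7=F
run #4 (b=1, d=2, m=4) runs B2->S, B1->T, B3->F, B4->T, B6->T, B7->T; records B1=T, B2=S, B3=F, B4=T, B6=T, B7=T
run #5 (b=2, d=2, m=1) runs B2->S, B1->T, B3->F, B4->T, B6->T, B7->T; records B1=T, B2=S, B3=F, B4=T, B6=T, B7=T
run #6 (b=1, d=4, m=2) runs B2->S, B1->T, B3->F, B4->F, B5->F, B6->T, B7->F; records B1=T, B2=S, B3=F, B4=F, B5=F, B6=T, B7=F
the full pool covers 13 outcomes: B1=T, B1=F, B2=S, B2=E, B3=F, B4=T, B4=F, B5=T, B5=F, B6=T, B6=F, B7=T, B7=F
checked all size-1 subsets: none covers 13 outcomes (max 7/13)
checked all size-2 subsets: none covers 13 outcomes (max 12/13)
at size 3, {1, 3, 4} reaches all 13 outcomes; every lexicographically earlier size-3 subset fails

Answer: 1, 3, 4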